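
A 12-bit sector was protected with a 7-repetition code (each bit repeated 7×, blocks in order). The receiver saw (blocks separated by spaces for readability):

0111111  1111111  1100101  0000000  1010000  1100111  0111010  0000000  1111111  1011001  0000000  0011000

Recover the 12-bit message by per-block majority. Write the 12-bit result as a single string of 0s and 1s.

111001101100

Block 1 (0111111): 6 ones → 1
Block 2 (1111111): 7 ones → 1
Block 3 (1100101): 4 ones → 1
Block 4 (0000000): 0 ones → 0
Block 5 (1010000): 2 ones → 0
Block 6 (1100111): 5 ones → 1
Block 7 (0111010): 4 ones → 1
Block 8 (0000000): 0 ones → 0
Block 9 (1111111): 7 ones → 1
Block 10 (1011001): 4 ones → 1
Block 11 (0000000): 0 ones → 0
Block 12 (0011000): 2 ones → 0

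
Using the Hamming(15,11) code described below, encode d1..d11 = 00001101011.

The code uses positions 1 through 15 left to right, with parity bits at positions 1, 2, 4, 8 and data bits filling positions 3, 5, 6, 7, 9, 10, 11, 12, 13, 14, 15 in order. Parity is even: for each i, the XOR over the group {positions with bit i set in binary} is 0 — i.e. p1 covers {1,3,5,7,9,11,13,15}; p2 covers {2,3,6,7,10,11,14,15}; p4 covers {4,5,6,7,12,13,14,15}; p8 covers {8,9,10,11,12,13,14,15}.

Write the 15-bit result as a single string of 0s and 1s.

Place data at non-parity positions: p1 p2 0 p4 0 0 0 p8 1 1 0 1 0 1 1
p1 (pos 1,3,5,7,9,11,13,15): XOR of data positions = 0⊕0⊕0⊕1⊕0⊕0⊕1 = 0
p2 (pos 2,3,6,7,10,11,14,15): XOR of data positions = 0⊕0⊕0⊕1⊕0⊕1⊕1 = 1
p4 (pos 4,5,6,7,12,13,14,15): XOR of data positions = 0⊕0⊕0⊕1⊕0⊕1⊕1 = 1
p8 (pos 8,9,10,11,12,13,14,15): XOR of data positions = 1⊕1⊕0⊕1⊕0⊕1⊕1 = 1
Codeword: 010100011101011

010100011101011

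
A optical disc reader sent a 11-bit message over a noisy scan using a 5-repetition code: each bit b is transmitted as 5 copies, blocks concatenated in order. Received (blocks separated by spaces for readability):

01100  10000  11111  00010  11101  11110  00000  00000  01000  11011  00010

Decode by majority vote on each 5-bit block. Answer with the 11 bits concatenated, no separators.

Block 1 (01100): 2 ones → 0
Block 2 (10000): 1 one → 0
Block 3 (11111): 5 ones → 1
Block 4 (00010): 1 one → 0
Block 5 (11101): 4 ones → 1
Block 6 (11110): 4 ones → 1
Block 7 (00000): 0 ones → 0
Block 8 (00000): 0 ones → 0
Block 9 (01000): 1 one → 0
Block 10 (11011): 4 ones → 1
Block 11 (00010): 1 one → 0

00101100010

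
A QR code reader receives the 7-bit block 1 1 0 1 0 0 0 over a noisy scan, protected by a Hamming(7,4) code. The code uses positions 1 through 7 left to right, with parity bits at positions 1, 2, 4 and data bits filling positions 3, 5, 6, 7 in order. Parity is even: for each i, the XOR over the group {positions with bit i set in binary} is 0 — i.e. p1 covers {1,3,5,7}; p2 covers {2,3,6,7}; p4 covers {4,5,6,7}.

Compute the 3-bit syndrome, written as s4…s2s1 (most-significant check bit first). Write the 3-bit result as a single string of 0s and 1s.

s1 (pos 1,3,5,7): 1⊕0⊕0⊕0 = 1
s2 (pos 2,3,6,7): 1⊕0⊕0⊕0 = 1
s4 (pos 4,5,6,7): 1⊕0⊕0⊕0 = 1
Syndrome s4…s1 = 111 → error at position 7.

111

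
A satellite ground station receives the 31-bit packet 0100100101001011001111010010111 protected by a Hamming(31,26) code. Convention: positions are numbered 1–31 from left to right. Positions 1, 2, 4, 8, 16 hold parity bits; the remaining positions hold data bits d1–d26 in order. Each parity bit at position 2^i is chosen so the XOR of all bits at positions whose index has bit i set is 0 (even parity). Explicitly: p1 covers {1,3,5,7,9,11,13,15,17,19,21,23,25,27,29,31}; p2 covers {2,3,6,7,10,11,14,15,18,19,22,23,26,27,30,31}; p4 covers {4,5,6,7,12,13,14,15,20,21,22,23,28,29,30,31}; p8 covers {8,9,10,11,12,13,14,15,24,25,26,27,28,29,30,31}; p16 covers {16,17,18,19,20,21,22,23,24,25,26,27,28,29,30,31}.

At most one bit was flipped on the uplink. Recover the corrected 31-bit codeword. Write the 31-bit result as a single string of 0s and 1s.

0100100101011011001111010010111

s1 (pos 1,3,5,7,9,11,13,15,17,19,21,23,25,27,29,31): 0⊕0⊕1⊕0⊕0⊕0⊕1⊕1⊕0⊕1⊕1⊕0⊕0⊕1⊕1⊕1 = 0
s2 (pos 2,3,6,7,10,11,14,15,18,19,22,23,26,27,30,31): 1⊕0⊕0⊕0⊕1⊕0⊕0⊕1⊕0⊕1⊕1⊕0⊕0⊕1⊕1⊕1 = 0
s4 (pos 4,5,6,7,12,13,14,15,20,21,22,23,28,29,30,31): 0⊕1⊕0⊕0⊕0⊕1⊕0⊕1⊕1⊕1⊕1⊕0⊕0⊕1⊕1⊕1 = 1
s8 (pos 8,9,10,11,12,13,14,15,24,25,26,27,28,29,30,31): 1⊕0⊕1⊕0⊕0⊕1⊕0⊕1⊕1⊕0⊕0⊕1⊕0⊕1⊕1⊕1 = 1
s16 (pos 16,17,18,19,20,21,22,23,24,25,26,27,28,29,30,31): 1⊕0⊕0⊕1⊕1⊕1⊕1⊕0⊕1⊕0⊕0⊕1⊕0⊕1⊕1⊕1 = 0
Syndrome s16…s1 = 01100 → error at position 12.
Flip position 12: 0100100101001011001111010010111 → 0100100101011011001111010010111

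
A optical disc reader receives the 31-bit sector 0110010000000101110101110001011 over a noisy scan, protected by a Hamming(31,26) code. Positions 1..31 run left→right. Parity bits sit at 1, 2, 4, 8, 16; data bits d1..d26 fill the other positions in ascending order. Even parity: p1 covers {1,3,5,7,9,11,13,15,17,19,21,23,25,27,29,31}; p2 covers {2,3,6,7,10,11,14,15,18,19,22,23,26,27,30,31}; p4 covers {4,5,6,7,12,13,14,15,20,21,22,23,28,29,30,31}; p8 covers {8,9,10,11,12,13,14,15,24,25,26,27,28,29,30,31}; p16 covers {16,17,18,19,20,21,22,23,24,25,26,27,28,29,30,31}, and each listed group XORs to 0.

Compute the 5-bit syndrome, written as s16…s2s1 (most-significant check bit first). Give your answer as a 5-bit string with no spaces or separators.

s1 (pos 1,3,5,7,9,11,13,15,17,19,21,23,25,27,29,31): 0⊕1⊕0⊕0⊕0⊕0⊕0⊕0⊕1⊕0⊕0⊕1⊕0⊕0⊕0⊕1 = 0
s2 (pos 2,3,6,7,10,11,14,15,18,19,22,23,26,27,30,31): 1⊕1⊕1⊕0⊕0⊕0⊕1⊕0⊕1⊕0⊕1⊕1⊕0⊕0⊕1⊕1 = 1
s4 (pos 4,5,6,7,12,13,14,15,20,21,22,23,28,29,30,31): 0⊕0⊕1⊕0⊕0⊕0⊕1⊕0⊕1⊕0⊕1⊕1⊕1⊕0⊕1⊕1 = 0
s8 (pos 8,9,10,11,12,13,14,15,24,25,26,27,28,29,30,31): 0⊕0⊕0⊕0⊕0⊕0⊕1⊕0⊕1⊕0⊕0⊕0⊕1⊕0⊕1⊕1 = 1
s16 (pos 16,17,18,19,20,21,22,23,24,25,26,27,28,29,30,31): 1⊕1⊕1⊕0⊕1⊕0⊕1⊕1⊕1⊕0⊕0⊕0⊕1⊕0⊕1⊕1 = 0
Syndrome s16…s1 = 01010 → error at position 10.

01010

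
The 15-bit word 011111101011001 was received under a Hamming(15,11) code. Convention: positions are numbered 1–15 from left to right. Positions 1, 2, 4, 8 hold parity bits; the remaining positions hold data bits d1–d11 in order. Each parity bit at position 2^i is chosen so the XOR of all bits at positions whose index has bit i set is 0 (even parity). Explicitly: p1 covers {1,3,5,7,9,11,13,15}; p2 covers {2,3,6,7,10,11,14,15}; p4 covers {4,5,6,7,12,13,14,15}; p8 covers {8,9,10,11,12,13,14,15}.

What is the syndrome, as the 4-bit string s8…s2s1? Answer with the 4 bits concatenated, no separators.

s1 (pos 1,3,5,7,9,11,13,15): 0⊕1⊕1⊕1⊕1⊕1⊕0⊕1 = 0
s2 (pos 2,3,6,7,10,11,14,15): 1⊕1⊕1⊕1⊕0⊕1⊕0⊕1 = 0
s4 (pos 4,5,6,7,12,13,14,15): 1⊕1⊕1⊕1⊕1⊕0⊕0⊕1 = 0
s8 (pos 8,9,10,11,12,13,14,15): 0⊕1⊕0⊕1⊕1⊕0⊕0⊕1 = 0
Syndrome s8…s1 = 0000 → no error.

0000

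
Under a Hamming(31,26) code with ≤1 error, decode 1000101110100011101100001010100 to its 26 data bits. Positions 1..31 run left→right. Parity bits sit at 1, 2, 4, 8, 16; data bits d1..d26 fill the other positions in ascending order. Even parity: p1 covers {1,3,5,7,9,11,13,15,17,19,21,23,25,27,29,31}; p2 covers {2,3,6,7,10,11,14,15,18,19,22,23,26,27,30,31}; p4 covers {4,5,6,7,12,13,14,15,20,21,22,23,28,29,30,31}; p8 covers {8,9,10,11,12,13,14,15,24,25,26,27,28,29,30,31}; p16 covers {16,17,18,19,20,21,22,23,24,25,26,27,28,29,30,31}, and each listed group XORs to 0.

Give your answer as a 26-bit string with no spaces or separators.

01011010001101100001010101

s1 (pos 1,3,5,7,9,11,13,15,17,19,21,23,25,27,29,31): 1⊕0⊕1⊕1⊕1⊕1⊕0⊕1⊕1⊕1⊕0⊕0⊕1⊕1⊕1⊕0 = 1
s2 (pos 2,3,6,7,10,11,14,15,18,19,22,23,26,27,30,31): 0⊕0⊕0⊕1⊕0⊕1⊕0⊕1⊕0⊕1⊕0⊕0⊕0⊕1⊕0⊕0 = 1
s4 (pos 4,5,6,7,12,13,14,15,20,21,22,23,28,29,30,31): 0⊕1⊕0⊕1⊕0⊕0⊕0⊕1⊕1⊕0⊕0⊕0⊕0⊕1⊕0⊕0 = 1
s8 (pos 8,9,10,11,12,13,14,15,24,25,26,27,28,29,30,31): 1⊕1⊕0⊕1⊕0⊕0⊕0⊕1⊕0⊕1⊕0⊕1⊕0⊕1⊕0⊕0 = 1
s16 (pos 16,17,18,19,20,21,22,23,24,25,26,27,28,29,30,31): 1⊕1⊕0⊕1⊕1⊕0⊕0⊕0⊕0⊕1⊕0⊕1⊕0⊕1⊕0⊕0 = 1
Syndrome s16…s1 = 11111 → error at position 31.
Flip position 31: 1000101110100011101100001010100 → 1000101110100011101100001010101
Read data bits from positions 3,5,6,7,9,10,11,12,13,14,15,17,18,19,20,21,22,23,24,25,26,27,28,29,30,31: 01011010001101100001010101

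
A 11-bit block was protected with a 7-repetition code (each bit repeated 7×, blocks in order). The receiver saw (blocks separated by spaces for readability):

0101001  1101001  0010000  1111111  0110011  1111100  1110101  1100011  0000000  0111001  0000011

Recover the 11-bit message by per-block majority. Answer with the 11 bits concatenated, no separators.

Block 1 (0101001): 3 ones → 0
Block 2 (1101001): 4 ones → 1
Block 3 (0010000): 1 one → 0
Block 4 (1111111): 7 ones → 1
Block 5 (0110011): 4 ones → 1
Block 6 (1111100): 5 ones → 1
Block 7 (1110101): 5 ones → 1
Block 8 (1100011): 4 ones → 1
Block 9 (0000000): 0 ones → 0
Block 10 (0111001): 4 ones → 1
Block 11 (0000011): 2 ones → 0

01011111010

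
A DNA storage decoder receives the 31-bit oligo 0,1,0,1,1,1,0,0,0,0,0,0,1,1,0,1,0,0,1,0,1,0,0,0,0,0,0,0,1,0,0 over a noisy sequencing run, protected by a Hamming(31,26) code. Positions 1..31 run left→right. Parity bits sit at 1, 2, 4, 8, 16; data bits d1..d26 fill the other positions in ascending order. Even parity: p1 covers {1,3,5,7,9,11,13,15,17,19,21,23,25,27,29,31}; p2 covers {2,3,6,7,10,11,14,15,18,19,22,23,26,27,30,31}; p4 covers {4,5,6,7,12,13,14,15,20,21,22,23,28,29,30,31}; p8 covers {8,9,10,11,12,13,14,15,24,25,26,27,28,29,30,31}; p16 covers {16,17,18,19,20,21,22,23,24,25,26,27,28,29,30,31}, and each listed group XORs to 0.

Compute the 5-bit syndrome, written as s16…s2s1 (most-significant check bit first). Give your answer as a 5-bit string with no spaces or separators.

s1 (pos 1,3,5,7,9,11,13,15,17,19,21,23,25,27,29,31): 0⊕0⊕1⊕0⊕0⊕0⊕1⊕0⊕0⊕1⊕1⊕0⊕0⊕0⊕1⊕0 = 1
s2 (pos 2,3,6,7,10,11,14,15,18,19,22,23,26,27,30,31): 1⊕0⊕1⊕0⊕0⊕0⊕1⊕0⊕0⊕1⊕0⊕0⊕0⊕0⊕0⊕0 = 0
s4 (pos 4,5,6,7,12,13,14,15,20,21,22,23,28,29,30,31): 1⊕1⊕1⊕0⊕0⊕1⊕1⊕0⊕0⊕1⊕0⊕0⊕0⊕1⊕0⊕0 = 1
s8 (pos 8,9,10,11,12,13,14,15,24,25,26,27,28,29,30,31): 0⊕0⊕0⊕0⊕0⊕1⊕1⊕0⊕0⊕0⊕0⊕0⊕0⊕1⊕0⊕0 = 1
s16 (pos 16,17,18,19,20,21,22,23,24,25,26,27,28,29,30,31): 1⊕0⊕0⊕1⊕0⊕1⊕0⊕0⊕0⊕0⊕0⊕0⊕0⊕1⊕0⊕0 = 0
Syndrome s16…s1 = 01101 → error at position 13.

01101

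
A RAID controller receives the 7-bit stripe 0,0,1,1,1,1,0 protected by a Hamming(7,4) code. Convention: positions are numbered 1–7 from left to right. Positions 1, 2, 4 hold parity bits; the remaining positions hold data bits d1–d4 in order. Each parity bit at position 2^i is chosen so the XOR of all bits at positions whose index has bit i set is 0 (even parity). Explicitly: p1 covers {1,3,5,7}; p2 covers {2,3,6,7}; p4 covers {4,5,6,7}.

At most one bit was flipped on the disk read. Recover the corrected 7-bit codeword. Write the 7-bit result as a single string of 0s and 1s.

s1 (pos 1,3,5,7): 0⊕1⊕1⊕0 = 0
s2 (pos 2,3,6,7): 0⊕1⊕1⊕0 = 0
s4 (pos 4,5,6,7): 1⊕1⊕1⊕0 = 1
Syndrome s4…s1 = 100 → error at position 4.
Flip position 4: 0011110 → 0010110

0010110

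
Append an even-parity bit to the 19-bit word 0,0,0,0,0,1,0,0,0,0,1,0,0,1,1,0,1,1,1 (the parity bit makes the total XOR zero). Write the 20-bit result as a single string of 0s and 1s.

00000100001001101111

XOR of the 19 data bits: 0⊕0⊕0⊕0⊕0⊕1⊕0⊕0⊕0⊕0⊕1⊕0⊕0⊕1⊕1⊕0⊕1⊕1⊕1 = 1
Parity bit = 1 (so all 20 bits XOR to 0).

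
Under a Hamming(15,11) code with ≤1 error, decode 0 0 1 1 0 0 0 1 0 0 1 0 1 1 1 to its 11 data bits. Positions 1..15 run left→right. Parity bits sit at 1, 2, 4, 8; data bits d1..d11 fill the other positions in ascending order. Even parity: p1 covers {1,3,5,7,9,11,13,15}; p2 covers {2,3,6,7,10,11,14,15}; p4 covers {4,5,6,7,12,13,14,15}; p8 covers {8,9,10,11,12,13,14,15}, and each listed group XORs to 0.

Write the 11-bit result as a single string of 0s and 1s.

s1 (pos 1,3,5,7,9,11,13,15): 0⊕1⊕0⊕0⊕0⊕1⊕1⊕1 = 0
s2 (pos 2,3,6,7,10,11,14,15): 0⊕1⊕0⊕0⊕0⊕1⊕1⊕1 = 0
s4 (pos 4,5,6,7,12,13,14,15): 1⊕0⊕0⊕0⊕0⊕1⊕1⊕1 = 0
s8 (pos 8,9,10,11,12,13,14,15): 1⊕0⊕0⊕1⊕0⊕1⊕1⊕1 = 1
Syndrome s8…s1 = 1000 → error at position 8.
Flip position 8: 001100010010111 → 001100000010111
Read data bits from positions 3,5,6,7,9,10,11,12,13,14,15: 10000010111

10000010111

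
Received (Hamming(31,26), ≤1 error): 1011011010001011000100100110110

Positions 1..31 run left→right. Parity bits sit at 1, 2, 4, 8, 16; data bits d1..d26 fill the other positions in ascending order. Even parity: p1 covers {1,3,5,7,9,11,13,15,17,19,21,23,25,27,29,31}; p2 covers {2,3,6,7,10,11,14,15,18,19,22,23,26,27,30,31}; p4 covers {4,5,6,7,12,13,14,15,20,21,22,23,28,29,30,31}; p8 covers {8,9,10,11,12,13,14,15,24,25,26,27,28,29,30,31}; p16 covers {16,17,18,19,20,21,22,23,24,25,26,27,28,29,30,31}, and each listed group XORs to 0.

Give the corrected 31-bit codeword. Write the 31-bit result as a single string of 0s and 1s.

1011011010001011000100100110010

s1 (pos 1,3,5,7,9,11,13,15,17,19,21,23,25,27,29,31): 1⊕1⊕0⊕1⊕1⊕0⊕1⊕1⊕0⊕0⊕0⊕1⊕0⊕1⊕1⊕0 = 1
s2 (pos 2,3,6,7,10,11,14,15,18,19,22,23,26,27,30,31): 0⊕1⊕1⊕1⊕0⊕0⊕0⊕1⊕0⊕0⊕0⊕1⊕1⊕1⊕1⊕0 = 0
s4 (pos 4,5,6,7,12,13,14,15,20,21,22,23,28,29,30,31): 1⊕0⊕1⊕1⊕0⊕1⊕0⊕1⊕1⊕0⊕0⊕1⊕0⊕1⊕1⊕0 = 1
s8 (pos 8,9,10,11,12,13,14,15,24,25,26,27,28,29,30,31): 0⊕1⊕0⊕0⊕0⊕1⊕0⊕1⊕0⊕0⊕1⊕1⊕0⊕1⊕1⊕0 = 1
s16 (pos 16,17,18,19,20,21,22,23,24,25,26,27,28,29,30,31): 1⊕0⊕0⊕0⊕1⊕0⊕0⊕1⊕0⊕0⊕1⊕1⊕0⊕1⊕1⊕0 = 1
Syndrome s16…s1 = 11101 → error at position 29.
Flip position 29: 1011011010001011000100100110110 → 1011011010001011000100100110010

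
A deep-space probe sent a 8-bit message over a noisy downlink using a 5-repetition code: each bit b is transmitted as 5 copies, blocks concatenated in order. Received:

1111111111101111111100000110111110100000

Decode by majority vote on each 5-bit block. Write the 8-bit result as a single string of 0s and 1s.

Block 1 (11111): 5 ones → 1
Block 2 (11111): 5 ones → 1
Block 3 (10111): 4 ones → 1
Block 4 (11111): 5 ones → 1
Block 5 (00000): 0 ones → 0
Block 6 (11011): 4 ones → 1
Block 7 (11101): 4 ones → 1
Block 8 (00000): 0 ones → 0

11110110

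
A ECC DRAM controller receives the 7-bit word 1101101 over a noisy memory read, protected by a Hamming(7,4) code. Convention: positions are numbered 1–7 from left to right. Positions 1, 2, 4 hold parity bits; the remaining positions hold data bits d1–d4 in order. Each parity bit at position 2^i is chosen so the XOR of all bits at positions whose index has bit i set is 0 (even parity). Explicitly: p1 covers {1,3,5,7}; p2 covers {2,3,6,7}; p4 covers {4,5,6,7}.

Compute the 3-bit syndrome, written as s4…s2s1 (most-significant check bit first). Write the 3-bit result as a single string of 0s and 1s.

101

s1 (pos 1,3,5,7): 1⊕0⊕1⊕1 = 1
s2 (pos 2,3,6,7): 1⊕0⊕0⊕1 = 0
s4 (pos 4,5,6,7): 1⊕1⊕0⊕1 = 1
Syndrome s4…s1 = 101 → error at position 5.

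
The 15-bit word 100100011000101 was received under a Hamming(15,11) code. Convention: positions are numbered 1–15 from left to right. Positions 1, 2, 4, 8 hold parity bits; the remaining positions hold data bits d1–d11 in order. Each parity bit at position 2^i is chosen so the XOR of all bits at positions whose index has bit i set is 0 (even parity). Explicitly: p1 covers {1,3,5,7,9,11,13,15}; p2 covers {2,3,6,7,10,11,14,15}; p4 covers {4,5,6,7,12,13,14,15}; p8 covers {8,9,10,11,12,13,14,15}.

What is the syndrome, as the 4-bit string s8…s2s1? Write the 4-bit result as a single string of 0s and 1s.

0110

s1 (pos 1,3,5,7,9,11,13,15): 1⊕0⊕0⊕0⊕1⊕0⊕1⊕1 = 0
s2 (pos 2,3,6,7,10,11,14,15): 0⊕0⊕0⊕0⊕0⊕0⊕0⊕1 = 1
s4 (pos 4,5,6,7,12,13,14,15): 1⊕0⊕0⊕0⊕0⊕1⊕0⊕1 = 1
s8 (pos 8,9,10,11,12,13,14,15): 1⊕1⊕0⊕0⊕0⊕1⊕0⊕1 = 0
Syndrome s8…s1 = 0110 → error at position 6.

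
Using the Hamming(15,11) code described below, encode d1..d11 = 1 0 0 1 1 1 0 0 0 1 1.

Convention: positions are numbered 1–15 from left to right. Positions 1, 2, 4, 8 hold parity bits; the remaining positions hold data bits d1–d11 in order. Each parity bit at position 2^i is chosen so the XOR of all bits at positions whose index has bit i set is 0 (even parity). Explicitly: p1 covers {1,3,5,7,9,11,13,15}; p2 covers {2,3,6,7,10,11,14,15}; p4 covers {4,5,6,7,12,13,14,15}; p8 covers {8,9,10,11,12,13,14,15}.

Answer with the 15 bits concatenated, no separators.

011100101100011

Place data at non-parity positions: p1 p2 1 p4 0 0 1 p8 1 1 0 0 0 1 1
p1 (pos 1,3,5,7,9,11,13,15): XOR of data positions = 1⊕0⊕1⊕1⊕0⊕0⊕1 = 0
p2 (pos 2,3,6,7,10,11,14,15): XOR of data positions = 1⊕0⊕1⊕1⊕0⊕1⊕1 = 1
p4 (pos 4,5,6,7,12,13,14,15): XOR of data positions = 0⊕0⊕1⊕0⊕0⊕1⊕1 = 1
p8 (pos 8,9,10,11,12,13,14,15): XOR of data positions = 1⊕1⊕0⊕0⊕0⊕1⊕1 = 0
Codeword: 011100101100011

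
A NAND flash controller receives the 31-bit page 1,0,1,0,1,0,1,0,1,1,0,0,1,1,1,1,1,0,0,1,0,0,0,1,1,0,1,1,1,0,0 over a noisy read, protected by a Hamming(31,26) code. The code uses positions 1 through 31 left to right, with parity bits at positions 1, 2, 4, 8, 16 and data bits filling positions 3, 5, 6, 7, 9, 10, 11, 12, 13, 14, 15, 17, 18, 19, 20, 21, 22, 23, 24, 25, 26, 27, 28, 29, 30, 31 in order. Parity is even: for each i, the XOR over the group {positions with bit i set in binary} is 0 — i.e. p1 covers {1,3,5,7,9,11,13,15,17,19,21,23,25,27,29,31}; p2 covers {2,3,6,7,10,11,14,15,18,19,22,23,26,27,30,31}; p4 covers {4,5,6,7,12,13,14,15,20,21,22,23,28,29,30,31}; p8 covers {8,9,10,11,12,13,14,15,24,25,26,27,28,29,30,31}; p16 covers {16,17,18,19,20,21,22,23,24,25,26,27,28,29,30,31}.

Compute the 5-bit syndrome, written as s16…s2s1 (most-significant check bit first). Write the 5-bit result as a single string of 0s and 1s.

00001

s1 (pos 1,3,5,7,9,11,13,15,17,19,21,23,25,27,29,31): 1⊕1⊕1⊕1⊕1⊕0⊕1⊕1⊕1⊕0⊕0⊕0⊕1⊕1⊕1⊕0 = 1
s2 (pos 2,3,6,7,10,11,14,15,18,19,22,23,26,27,30,31): 0⊕1⊕0⊕1⊕1⊕0⊕1⊕1⊕0⊕0⊕0⊕0⊕0⊕1⊕0⊕0 = 0
s4 (pos 4,5,6,7,12,13,14,15,20,21,22,23,28,29,30,31): 0⊕1⊕0⊕1⊕0⊕1⊕1⊕1⊕1⊕0⊕0⊕0⊕1⊕1⊕0⊕0 = 0
s8 (pos 8,9,10,11,12,13,14,15,24,25,26,27,28,29,30,31): 0⊕1⊕1⊕0⊕0⊕1⊕1⊕1⊕1⊕1⊕0⊕1⊕1⊕1⊕0⊕0 = 0
s16 (pos 16,17,18,19,20,21,22,23,24,25,26,27,28,29,30,31): 1⊕1⊕0⊕0⊕1⊕0⊕0⊕0⊕1⊕1⊕0⊕1⊕1⊕1⊕0⊕0 = 0
Syndrome s16…s1 = 00001 → error at position 1.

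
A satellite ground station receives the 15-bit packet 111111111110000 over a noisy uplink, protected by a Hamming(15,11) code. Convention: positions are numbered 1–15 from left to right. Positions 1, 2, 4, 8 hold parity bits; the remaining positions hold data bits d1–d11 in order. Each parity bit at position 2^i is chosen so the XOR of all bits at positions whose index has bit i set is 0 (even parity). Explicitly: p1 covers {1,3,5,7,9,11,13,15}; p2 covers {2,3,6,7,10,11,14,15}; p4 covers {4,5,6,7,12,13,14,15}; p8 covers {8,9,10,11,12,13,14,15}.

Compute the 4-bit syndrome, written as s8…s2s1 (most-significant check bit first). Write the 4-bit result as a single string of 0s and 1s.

0000

s1 (pos 1,3,5,7,9,11,13,15): 1⊕1⊕1⊕1⊕1⊕1⊕0⊕0 = 0
s2 (pos 2,3,6,7,10,11,14,15): 1⊕1⊕1⊕1⊕1⊕1⊕0⊕0 = 0
s4 (pos 4,5,6,7,12,13,14,15): 1⊕1⊕1⊕1⊕0⊕0⊕0⊕0 = 0
s8 (pos 8,9,10,11,12,13,14,15): 1⊕1⊕1⊕1⊕0⊕0⊕0⊕0 = 0
Syndrome s8…s1 = 0000 → no error.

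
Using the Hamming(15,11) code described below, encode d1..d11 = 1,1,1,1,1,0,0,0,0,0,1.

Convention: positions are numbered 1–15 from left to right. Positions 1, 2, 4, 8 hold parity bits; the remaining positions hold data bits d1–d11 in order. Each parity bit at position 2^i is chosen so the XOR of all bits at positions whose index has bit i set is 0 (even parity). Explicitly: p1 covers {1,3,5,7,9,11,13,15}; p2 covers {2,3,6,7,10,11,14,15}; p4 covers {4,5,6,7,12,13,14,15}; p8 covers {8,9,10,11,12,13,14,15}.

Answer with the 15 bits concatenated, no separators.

101011101000001

Place data at non-parity positions: p1 p2 1 p4 1 1 1 p8 1 0 0 0 0 0 1
p1 (pos 1,3,5,7,9,11,13,15): XOR of data positions = 1⊕1⊕1⊕1⊕0⊕0⊕1 = 1
p2 (pos 2,3,6,7,10,11,14,15): XOR of data positions = 1⊕1⊕1⊕0⊕0⊕0⊕1 = 0
p4 (pos 4,5,6,7,12,13,14,15): XOR of data positions = 1⊕1⊕1⊕0⊕0⊕0⊕1 = 0
p8 (pos 8,9,10,11,12,13,14,15): XOR of data positions = 1⊕0⊕0⊕0⊕0⊕0⊕1 = 0
Codeword: 101011101000001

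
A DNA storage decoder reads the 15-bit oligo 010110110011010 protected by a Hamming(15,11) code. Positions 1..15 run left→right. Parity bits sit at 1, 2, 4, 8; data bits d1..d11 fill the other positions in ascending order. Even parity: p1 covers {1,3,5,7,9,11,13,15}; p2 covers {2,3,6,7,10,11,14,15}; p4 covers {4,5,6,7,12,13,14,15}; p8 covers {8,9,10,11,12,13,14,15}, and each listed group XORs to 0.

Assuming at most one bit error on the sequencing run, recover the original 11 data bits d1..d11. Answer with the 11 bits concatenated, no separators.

s1 (pos 1,3,5,7,9,11,13,15): 0⊕0⊕1⊕1⊕0⊕1⊕0⊕0 = 1
s2 (pos 2,3,6,7,10,11,14,15): 1⊕0⊕0⊕1⊕0⊕1⊕1⊕0 = 0
s4 (pos 4,5,6,7,12,13,14,15): 1⊕1⊕0⊕1⊕1⊕0⊕1⊕0 = 1
s8 (pos 8,9,10,11,12,13,14,15): 1⊕0⊕0⊕1⊕1⊕0⊕1⊕0 = 0
Syndrome s8…s1 = 0101 → error at position 5.
Flip position 5: 010110110011010 → 010100110011010
Read data bits from positions 3,5,6,7,9,10,11,12,13,14,15: 00010011010

00010011010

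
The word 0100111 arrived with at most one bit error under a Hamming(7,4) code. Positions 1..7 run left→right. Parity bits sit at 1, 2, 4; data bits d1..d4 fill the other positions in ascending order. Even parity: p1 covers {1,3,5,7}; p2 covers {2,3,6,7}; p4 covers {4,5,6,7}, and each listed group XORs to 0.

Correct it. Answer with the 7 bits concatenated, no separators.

s1 (pos 1,3,5,7): 0⊕0⊕1⊕1 = 0
s2 (pos 2,3,6,7): 1⊕0⊕1⊕1 = 1
s4 (pos 4,5,6,7): 0⊕1⊕1⊕1 = 1
Syndrome s4…s1 = 110 → error at position 6.
Flip position 6: 0100111 → 0100101

0100101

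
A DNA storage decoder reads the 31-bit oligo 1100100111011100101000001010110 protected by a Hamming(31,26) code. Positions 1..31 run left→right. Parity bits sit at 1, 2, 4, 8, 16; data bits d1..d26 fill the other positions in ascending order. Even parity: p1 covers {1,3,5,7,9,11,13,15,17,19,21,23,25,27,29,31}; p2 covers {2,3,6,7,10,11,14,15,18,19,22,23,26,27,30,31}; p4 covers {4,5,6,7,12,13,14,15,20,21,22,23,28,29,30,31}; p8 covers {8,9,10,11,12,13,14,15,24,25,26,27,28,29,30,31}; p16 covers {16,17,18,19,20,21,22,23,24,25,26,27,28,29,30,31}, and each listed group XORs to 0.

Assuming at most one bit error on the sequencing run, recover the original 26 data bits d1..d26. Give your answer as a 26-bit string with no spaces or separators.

s1 (pos 1,3,5,7,9,11,13,15,17,19,21,23,25,27,29,31): 1⊕0⊕1⊕0⊕1⊕0⊕1⊕0⊕1⊕1⊕0⊕0⊕1⊕1⊕1⊕0 = 1
s2 (pos 2,3,6,7,10,11,14,15,18,19,22,23,26,27,30,31): 1⊕0⊕0⊕0⊕1⊕0⊕1⊕0⊕0⊕1⊕0⊕0⊕0⊕1⊕1⊕0 = 0
s4 (pos 4,5,6,7,12,13,14,15,20,21,22,23,28,29,30,31): 0⊕1⊕0⊕0⊕1⊕1⊕1⊕0⊕0⊕0⊕0⊕0⊕0⊕1⊕1⊕0 = 0
s8 (pos 8,9,10,11,12,13,14,15,24,25,26,27,28,29,30,31): 1⊕1⊕1⊕0⊕1⊕1⊕1⊕0⊕0⊕1⊕0⊕1⊕0⊕1⊕1⊕0 = 0
s16 (pos 16,17,18,19,20,21,22,23,24,25,26,27,28,29,30,31): 0⊕1⊕0⊕1⊕0⊕0⊕0⊕0⊕0⊕1⊕0⊕1⊕0⊕1⊕1⊕0 = 0
Syndrome s16…s1 = 00001 → error at position 1.
Flip position 1: 1100100111011100101000001010110 → 0100100111011100101000001010110
Read data bits from positions 3,5,6,7,9,10,11,12,13,14,15,17,18,19,20,21,22,23,24,25,26,27,28,29,30,31: 01001101110101000001010110

01001101110101000001010110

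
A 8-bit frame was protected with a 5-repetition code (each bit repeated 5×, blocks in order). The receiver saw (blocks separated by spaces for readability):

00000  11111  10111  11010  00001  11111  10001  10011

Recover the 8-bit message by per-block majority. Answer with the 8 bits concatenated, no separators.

Block 1 (00000): 0 ones → 0
Block 2 (11111): 5 ones → 1
Block 3 (10111): 4 ones → 1
Block 4 (11010): 3 ones → 1
Block 5 (00001): 1 one → 0
Block 6 (11111): 5 ones → 1
Block 7 (10001): 2 ones → 0
Block 8 (10011): 3 ones → 1

01110101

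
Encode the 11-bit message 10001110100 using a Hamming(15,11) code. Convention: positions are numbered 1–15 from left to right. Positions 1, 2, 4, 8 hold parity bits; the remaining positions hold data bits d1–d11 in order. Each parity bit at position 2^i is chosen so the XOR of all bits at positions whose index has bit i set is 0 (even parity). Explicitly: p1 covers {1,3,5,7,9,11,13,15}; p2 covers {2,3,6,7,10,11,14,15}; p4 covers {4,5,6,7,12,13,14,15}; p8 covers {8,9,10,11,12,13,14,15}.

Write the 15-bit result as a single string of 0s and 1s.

Place data at non-parity positions: p1 p2 1 p4 0 0 0 p8 1 1 1 0 1 0 0
p1 (pos 1,3,5,7,9,11,13,15): XOR of data positions = 1⊕0⊕0⊕1⊕1⊕1⊕0 = 0
p2 (pos 2,3,6,7,10,11,14,15): XOR of data positions = 1⊕0⊕0⊕1⊕1⊕0⊕0 = 1
p4 (pos 4,5,6,7,12,13,14,15): XOR of data positions = 0⊕0⊕0⊕0⊕1⊕0⊕0 = 1
p8 (pos 8,9,10,11,12,13,14,15): XOR of data positions = 1⊕1⊕1⊕0⊕1⊕0⊕0 = 0
Codeword: 011100001110100

011100001110100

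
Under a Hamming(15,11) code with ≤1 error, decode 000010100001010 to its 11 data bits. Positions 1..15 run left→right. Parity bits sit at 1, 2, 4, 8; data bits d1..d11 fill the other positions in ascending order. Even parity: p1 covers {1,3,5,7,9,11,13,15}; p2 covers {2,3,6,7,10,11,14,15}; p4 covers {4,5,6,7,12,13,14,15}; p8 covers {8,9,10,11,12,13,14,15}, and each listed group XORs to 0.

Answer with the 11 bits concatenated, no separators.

s1 (pos 1,3,5,7,9,11,13,15): 0⊕0⊕1⊕1⊕0⊕0⊕0⊕0 = 0
s2 (pos 2,3,6,7,10,11,14,15): 0⊕0⊕0⊕1⊕0⊕0⊕1⊕0 = 0
s4 (pos 4,5,6,7,12,13,14,15): 0⊕1⊕0⊕1⊕1⊕0⊕1⊕0 = 0
s8 (pos 8,9,10,11,12,13,14,15): 0⊕0⊕0⊕0⊕1⊕0⊕1⊕0 = 0
Syndrome s8…s1 = 0000 → no error.
Read data bits from positions 3,5,6,7,9,10,11,12,13,14,15: 01010001010

01010001010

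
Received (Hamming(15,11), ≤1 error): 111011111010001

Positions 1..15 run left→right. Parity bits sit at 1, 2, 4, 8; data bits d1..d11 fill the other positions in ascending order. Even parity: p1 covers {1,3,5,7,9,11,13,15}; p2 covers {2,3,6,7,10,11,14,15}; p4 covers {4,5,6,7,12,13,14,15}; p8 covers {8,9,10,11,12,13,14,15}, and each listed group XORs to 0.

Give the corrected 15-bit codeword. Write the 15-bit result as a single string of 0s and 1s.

011011111010001

s1 (pos 1,3,5,7,9,11,13,15): 1⊕1⊕1⊕1⊕1⊕1⊕0⊕1 = 1
s2 (pos 2,3,6,7,10,11,14,15): 1⊕1⊕1⊕1⊕0⊕1⊕0⊕1 = 0
s4 (pos 4,5,6,7,12,13,14,15): 0⊕1⊕1⊕1⊕0⊕0⊕0⊕1 = 0
s8 (pos 8,9,10,11,12,13,14,15): 1⊕1⊕0⊕1⊕0⊕0⊕0⊕1 = 0
Syndrome s8…s1 = 0001 → error at position 1.
Flip position 1: 111011111010001 → 011011111010001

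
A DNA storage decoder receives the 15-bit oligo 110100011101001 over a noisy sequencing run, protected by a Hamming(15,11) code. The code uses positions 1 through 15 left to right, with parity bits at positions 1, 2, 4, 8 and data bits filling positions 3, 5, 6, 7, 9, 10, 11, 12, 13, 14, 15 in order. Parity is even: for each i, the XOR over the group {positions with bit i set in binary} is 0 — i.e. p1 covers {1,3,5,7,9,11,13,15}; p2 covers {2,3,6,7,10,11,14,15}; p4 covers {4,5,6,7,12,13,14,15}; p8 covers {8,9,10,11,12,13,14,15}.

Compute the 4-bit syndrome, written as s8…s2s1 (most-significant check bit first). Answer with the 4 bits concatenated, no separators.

s1 (pos 1,3,5,7,9,11,13,15): 1⊕0⊕0⊕0⊕1⊕0⊕0⊕1 = 1
s2 (pos 2,3,6,7,10,11,14,15): 1⊕0⊕0⊕0⊕1⊕0⊕0⊕1 = 1
s4 (pos 4,5,6,7,12,13,14,15): 1⊕0⊕0⊕0⊕1⊕0⊕0⊕1 = 1
s8 (pos 8,9,10,11,12,13,14,15): 1⊕1⊕1⊕0⊕1⊕0⊕0⊕1 = 1
Syndrome s8…s1 = 1111 → error at position 15.

1111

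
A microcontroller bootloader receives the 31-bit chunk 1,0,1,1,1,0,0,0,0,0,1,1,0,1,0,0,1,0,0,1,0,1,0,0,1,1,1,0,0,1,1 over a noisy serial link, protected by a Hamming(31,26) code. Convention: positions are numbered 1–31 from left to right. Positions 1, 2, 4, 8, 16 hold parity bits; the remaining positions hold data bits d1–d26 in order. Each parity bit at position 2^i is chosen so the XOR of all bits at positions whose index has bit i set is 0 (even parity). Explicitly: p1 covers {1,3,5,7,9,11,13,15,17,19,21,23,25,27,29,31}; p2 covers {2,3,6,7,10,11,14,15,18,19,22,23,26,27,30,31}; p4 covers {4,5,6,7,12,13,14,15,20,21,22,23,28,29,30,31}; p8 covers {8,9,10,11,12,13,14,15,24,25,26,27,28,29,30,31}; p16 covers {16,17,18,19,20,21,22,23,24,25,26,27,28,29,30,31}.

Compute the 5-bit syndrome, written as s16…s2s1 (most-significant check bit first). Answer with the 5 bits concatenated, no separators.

s1 (pos 1,3,5,7,9,11,13,15,17,19,21,23,25,27,29,31): 1⊕1⊕1⊕0⊕0⊕1⊕0⊕0⊕1⊕0⊕0⊕0⊕1⊕1⊕0⊕1 = 0
s2 (pos 2,3,6,7,10,11,14,15,18,19,22,23,26,27,30,31): 0⊕1⊕0⊕0⊕0⊕1⊕1⊕0⊕0⊕0⊕1⊕0⊕1⊕1⊕1⊕1 = 0
s4 (pos 4,5,6,7,12,13,14,15,20,21,22,23,28,29,30,31): 1⊕1⊕0⊕0⊕1⊕0⊕1⊕0⊕1⊕0⊕1⊕0⊕0⊕0⊕1⊕1 = 0
s8 (pos 8,9,10,11,12,13,14,15,24,25,26,27,28,29,30,31): 0⊕0⊕0⊕1⊕1⊕0⊕1⊕0⊕0⊕1⊕1⊕1⊕0⊕0⊕1⊕1 = 0
s16 (pos 16,17,18,19,20,21,22,23,24,25,26,27,28,29,30,31): 0⊕1⊕0⊕0⊕1⊕0⊕1⊕0⊕0⊕1⊕1⊕1⊕0⊕0⊕1⊕1 = 0
Syndrome s16…s1 = 00000 → no error.

00000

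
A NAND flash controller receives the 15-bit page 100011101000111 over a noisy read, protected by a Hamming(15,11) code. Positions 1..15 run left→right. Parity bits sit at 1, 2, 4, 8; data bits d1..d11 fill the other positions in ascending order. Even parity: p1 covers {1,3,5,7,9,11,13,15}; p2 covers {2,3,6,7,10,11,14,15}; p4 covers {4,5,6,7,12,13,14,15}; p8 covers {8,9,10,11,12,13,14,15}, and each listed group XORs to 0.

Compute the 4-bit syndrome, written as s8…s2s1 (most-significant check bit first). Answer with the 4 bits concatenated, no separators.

s1 (pos 1,3,5,7,9,11,13,15): 1⊕0⊕1⊕1⊕1⊕0⊕1⊕1 = 0
s2 (pos 2,3,6,7,10,11,14,15): 0⊕0⊕1⊕1⊕0⊕0⊕1⊕1 = 0
s4 (pos 4,5,6,7,12,13,14,15): 0⊕1⊕1⊕1⊕0⊕1⊕1⊕1 = 0
s8 (pos 8,9,10,11,12,13,14,15): 0⊕1⊕0⊕0⊕0⊕1⊕1⊕1 = 0
Syndrome s8…s1 = 0000 → no error.

0000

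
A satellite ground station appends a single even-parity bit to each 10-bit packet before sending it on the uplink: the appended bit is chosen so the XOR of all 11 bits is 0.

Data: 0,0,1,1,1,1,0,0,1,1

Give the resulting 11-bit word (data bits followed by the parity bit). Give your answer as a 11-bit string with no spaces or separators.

00111100110

XOR of the 10 data bits: 0⊕0⊕1⊕1⊕1⊕1⊕0⊕0⊕1⊕1 = 0
Parity bit = 0 (so all 11 bits XOR to 0).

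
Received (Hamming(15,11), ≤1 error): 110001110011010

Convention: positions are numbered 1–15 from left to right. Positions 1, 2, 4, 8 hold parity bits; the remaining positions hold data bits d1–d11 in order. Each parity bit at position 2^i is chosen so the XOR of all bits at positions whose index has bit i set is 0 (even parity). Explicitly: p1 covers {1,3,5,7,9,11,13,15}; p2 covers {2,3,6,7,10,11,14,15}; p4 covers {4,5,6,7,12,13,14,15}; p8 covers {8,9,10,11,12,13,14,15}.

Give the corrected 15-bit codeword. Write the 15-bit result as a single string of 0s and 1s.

s1 (pos 1,3,5,7,9,11,13,15): 1⊕0⊕0⊕1⊕0⊕1⊕0⊕0 = 1
s2 (pos 2,3,6,7,10,11,14,15): 1⊕0⊕1⊕1⊕0⊕1⊕1⊕0 = 1
s4 (pos 4,5,6,7,12,13,14,15): 0⊕0⊕1⊕1⊕1⊕0⊕1⊕0 = 0
s8 (pos 8,9,10,11,12,13,14,15): 1⊕0⊕0⊕1⊕1⊕0⊕1⊕0 = 0
Syndrome s8…s1 = 0011 → error at position 3.
Flip position 3: 110001110011010 → 111001110011010

111001110011010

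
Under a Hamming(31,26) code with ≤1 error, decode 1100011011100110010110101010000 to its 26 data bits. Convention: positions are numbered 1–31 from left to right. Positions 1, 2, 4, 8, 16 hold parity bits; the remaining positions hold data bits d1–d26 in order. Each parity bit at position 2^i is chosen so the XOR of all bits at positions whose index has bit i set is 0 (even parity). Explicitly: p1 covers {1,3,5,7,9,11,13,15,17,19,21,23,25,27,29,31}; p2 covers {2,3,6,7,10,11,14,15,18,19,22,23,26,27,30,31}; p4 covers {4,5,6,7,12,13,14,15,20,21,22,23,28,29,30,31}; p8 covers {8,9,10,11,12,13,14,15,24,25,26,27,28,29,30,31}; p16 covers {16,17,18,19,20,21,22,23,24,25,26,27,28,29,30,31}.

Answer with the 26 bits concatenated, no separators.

00111110111010110101010000

s1 (pos 1,3,5,7,9,11,13,15,17,19,21,23,25,27,29,31): 1⊕0⊕0⊕1⊕1⊕1⊕0⊕1⊕0⊕0⊕1⊕1⊕1⊕1⊕0⊕0 = 1
s2 (pos 2,3,6,7,10,11,14,15,18,19,22,23,26,27,30,31): 1⊕0⊕1⊕1⊕1⊕1⊕1⊕1⊕1⊕0⊕0⊕1⊕0⊕1⊕0⊕0 = 0
s4 (pos 4,5,6,7,12,13,14,15,20,21,22,23,28,29,30,31): 0⊕0⊕1⊕1⊕0⊕0⊕1⊕1⊕1⊕1⊕0⊕1⊕0⊕0⊕0⊕0 = 1
s8 (pos 8,9,10,11,12,13,14,15,24,25,26,27,28,29,30,31): 0⊕1⊕1⊕1⊕0⊕0⊕1⊕1⊕0⊕1⊕0⊕1⊕0⊕0⊕0⊕0 = 1
s16 (pos 16,17,18,19,20,21,22,23,24,25,26,27,28,29,30,31): 0⊕0⊕1⊕0⊕1⊕1⊕0⊕1⊕0⊕1⊕0⊕1⊕0⊕0⊕0⊕0 = 0
Syndrome s16…s1 = 01101 → error at position 13.
Flip position 13: 1100011011100110010110101010000 → 1100011011101110010110101010000
Read data bits from positions 3,5,6,7,9,10,11,12,13,14,15,17,18,19,20,21,22,23,24,25,26,27,28,29,30,31: 00111110111010110101010000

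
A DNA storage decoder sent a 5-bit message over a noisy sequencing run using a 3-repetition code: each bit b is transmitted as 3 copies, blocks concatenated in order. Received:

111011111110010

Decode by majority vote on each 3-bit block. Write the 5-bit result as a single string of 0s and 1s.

11110

Block 1 (111): 3 ones → 1
Block 2 (011): 2 ones → 1
Block 3 (111): 3 ones → 1
Block 4 (110): 2 ones → 1
Block 5 (010): 1 one → 0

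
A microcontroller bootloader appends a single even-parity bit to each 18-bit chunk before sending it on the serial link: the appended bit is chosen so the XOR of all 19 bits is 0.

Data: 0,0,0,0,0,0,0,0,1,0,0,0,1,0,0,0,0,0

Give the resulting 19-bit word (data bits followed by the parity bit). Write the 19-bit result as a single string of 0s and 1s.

0000000010001000000

XOR of the 18 data bits: 0⊕0⊕0⊕0⊕0⊕0⊕0⊕0⊕1⊕0⊕0⊕0⊕1⊕0⊕0⊕0⊕0⊕0 = 0
Parity bit = 0 (so all 19 bits XOR to 0).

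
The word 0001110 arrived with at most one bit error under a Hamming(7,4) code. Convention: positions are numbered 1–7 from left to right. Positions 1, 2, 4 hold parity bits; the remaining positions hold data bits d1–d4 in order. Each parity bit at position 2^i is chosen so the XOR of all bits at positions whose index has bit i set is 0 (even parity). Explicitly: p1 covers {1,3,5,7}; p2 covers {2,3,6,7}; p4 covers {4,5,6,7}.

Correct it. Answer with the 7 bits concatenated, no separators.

0001111

s1 (pos 1,3,5,7): 0⊕0⊕1⊕0 = 1
s2 (pos 2,3,6,7): 0⊕0⊕1⊕0 = 1
s4 (pos 4,5,6,7): 1⊕1⊕1⊕0 = 1
Syndrome s4…s1 = 111 → error at position 7.
Flip position 7: 0001110 → 0001111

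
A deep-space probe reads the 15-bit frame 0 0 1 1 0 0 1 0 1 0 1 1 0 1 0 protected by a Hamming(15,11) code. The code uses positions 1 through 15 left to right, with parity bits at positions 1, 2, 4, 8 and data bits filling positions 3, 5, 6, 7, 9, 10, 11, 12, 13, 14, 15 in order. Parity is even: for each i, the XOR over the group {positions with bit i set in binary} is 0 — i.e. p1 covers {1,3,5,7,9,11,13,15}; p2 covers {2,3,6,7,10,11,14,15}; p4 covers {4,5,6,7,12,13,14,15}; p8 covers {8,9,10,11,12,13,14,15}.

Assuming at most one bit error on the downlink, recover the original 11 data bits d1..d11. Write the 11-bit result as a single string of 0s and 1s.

s1 (pos 1,3,5,7,9,11,13,15): 0⊕1⊕0⊕1⊕1⊕1⊕0⊕0 = 0
s2 (pos 2,3,6,7,10,11,14,15): 0⊕1⊕0⊕1⊕0⊕1⊕1⊕0 = 0
s4 (pos 4,5,6,7,12,13,14,15): 1⊕0⊕0⊕1⊕1⊕0⊕1⊕0 = 0
s8 (pos 8,9,10,11,12,13,14,15): 0⊕1⊕0⊕1⊕1⊕0⊕1⊕0 = 0
Syndrome s8…s1 = 0000 → no error.
Read data bits from positions 3,5,6,7,9,10,11,12,13,14,15: 10011011010

10011011010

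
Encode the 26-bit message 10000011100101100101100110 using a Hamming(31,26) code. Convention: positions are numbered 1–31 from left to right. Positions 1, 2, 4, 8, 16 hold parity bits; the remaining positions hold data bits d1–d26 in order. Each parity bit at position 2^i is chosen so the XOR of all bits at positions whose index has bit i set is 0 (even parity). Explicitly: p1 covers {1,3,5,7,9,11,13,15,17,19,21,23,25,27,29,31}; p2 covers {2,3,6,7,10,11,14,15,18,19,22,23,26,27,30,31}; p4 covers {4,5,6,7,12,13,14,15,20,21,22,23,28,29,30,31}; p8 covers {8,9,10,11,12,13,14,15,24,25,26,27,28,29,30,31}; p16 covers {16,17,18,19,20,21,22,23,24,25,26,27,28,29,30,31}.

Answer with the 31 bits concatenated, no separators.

Place data at non-parity positions: p1 p2 1 p4 0 0 0 p8 0 0 1 1 1 0 0 p16 1 0 1 1 0 0 1 0 1 1 0 0 1 1 0
p1 (pos 1,3,5,7,9,11,13,15,17,19,21,23,25,27,29,31): XOR of data positions = 1⊕0⊕0⊕0⊕1⊕1⊕0⊕1⊕1⊕0⊕1⊕1⊕0⊕1⊕0 = 0
p2 (pos 2,3,6,7,10,11,14,15,18,19,22,23,26,27,30,31): XOR of data positions = 1⊕0⊕0⊕0⊕1⊕0⊕0⊕0⊕1⊕0⊕1⊕1⊕0⊕1⊕0 = 0
p4 (pos 4,5,6,7,12,13,14,15,20,21,22,23,28,29,30,31): XOR of data positions = 0⊕0⊕0⊕1⊕1⊕0⊕0⊕1⊕0⊕0⊕1⊕0⊕1⊕1⊕0 = 0
p8 (pos 8,9,10,11,12,13,14,15,24,25,26,27,28,29,30,31): XOR of data positions = 0⊕0⊕1⊕1⊕1⊕0⊕0⊕0⊕1⊕1⊕0⊕0⊕1⊕1⊕0 = 1
p16 (pos 16,17,18,19,20,21,22,23,24,25,26,27,28,29,30,31): XOR of data positions = 1⊕0⊕1⊕1⊕0⊕0⊕1⊕0⊕1⊕1⊕0⊕0⊕1⊕1⊕0 = 0
Codeword: 0010000100111000101100101100110

0010000100111000101100101100110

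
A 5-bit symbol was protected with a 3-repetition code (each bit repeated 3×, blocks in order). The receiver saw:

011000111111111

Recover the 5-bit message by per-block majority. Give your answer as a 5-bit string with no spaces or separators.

Block 1 (011): 2 ones → 1
Block 2 (000): 0 ones → 0
Block 3 (111): 3 ones → 1
Block 4 (111): 3 ones → 1
Block 5 (111): 3 ones → 1

10111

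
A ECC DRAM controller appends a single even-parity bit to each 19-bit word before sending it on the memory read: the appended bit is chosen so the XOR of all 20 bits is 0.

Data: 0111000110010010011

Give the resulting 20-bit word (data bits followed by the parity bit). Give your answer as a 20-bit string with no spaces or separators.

01110001100100100111

XOR of the 19 data bits: 0⊕1⊕1⊕1⊕0⊕0⊕0⊕1⊕1⊕0⊕0⊕1⊕0⊕0⊕1⊕0⊕0⊕1⊕1 = 1
Parity bit = 1 (so all 20 bits XOR to 0).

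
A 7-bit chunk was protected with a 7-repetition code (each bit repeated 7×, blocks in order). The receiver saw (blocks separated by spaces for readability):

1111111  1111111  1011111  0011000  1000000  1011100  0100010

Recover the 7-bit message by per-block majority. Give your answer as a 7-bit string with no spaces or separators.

Block 1 (1111111): 7 ones → 1
Block 2 (1111111): 7 ones → 1
Block 3 (1011111): 6 ones → 1
Block 4 (0011000): 2 ones → 0
Block 5 (1000000): 1 one → 0
Block 6 (1011100): 4 ones → 1
Block 7 (0100010): 2 ones → 0

1110010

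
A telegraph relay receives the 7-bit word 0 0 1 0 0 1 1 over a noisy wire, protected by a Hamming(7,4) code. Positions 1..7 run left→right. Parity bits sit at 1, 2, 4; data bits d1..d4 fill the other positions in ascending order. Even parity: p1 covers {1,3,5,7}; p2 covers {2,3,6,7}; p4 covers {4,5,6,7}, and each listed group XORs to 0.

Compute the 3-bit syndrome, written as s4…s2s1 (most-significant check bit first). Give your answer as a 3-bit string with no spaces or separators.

s1 (pos 1,3,5,7): 0⊕1⊕0⊕1 = 0
s2 (pos 2,3,6,7): 0⊕1⊕1⊕1 = 1
s4 (pos 4,5,6,7): 0⊕0⊕1⊕1 = 0
Syndrome s4…s1 = 010 → error at position 2.

010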